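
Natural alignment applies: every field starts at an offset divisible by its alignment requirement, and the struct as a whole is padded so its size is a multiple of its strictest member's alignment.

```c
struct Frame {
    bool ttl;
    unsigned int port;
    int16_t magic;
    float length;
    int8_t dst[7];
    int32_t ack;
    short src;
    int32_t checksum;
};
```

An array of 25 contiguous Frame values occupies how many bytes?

@0: ttl [1B, align 1] → 1
+3 pad (align 4)
@4: port [4B, align 4] → 8
@8: magic [2B, align 2] → 10
+2 pad (align 4)
@12: length [4B, align 4] → 16
@16: dst [7B, align 1] → 23
+1 pad (align 4)
@24: ack [4B, align 4] → 28
@28: src [2B, align 2] → 30
+2 pad (align 4)
@32: checksum [4B, align 4] → 36
size 36, align 4
array of 25: 25 × 36 = 900

900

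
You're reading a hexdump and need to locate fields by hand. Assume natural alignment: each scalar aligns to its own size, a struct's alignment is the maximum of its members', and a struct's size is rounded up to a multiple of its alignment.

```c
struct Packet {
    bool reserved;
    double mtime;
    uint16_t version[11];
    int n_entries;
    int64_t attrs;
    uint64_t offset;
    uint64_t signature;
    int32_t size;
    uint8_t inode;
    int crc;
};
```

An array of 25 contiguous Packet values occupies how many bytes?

reserved at 0 (size 1, align 1) → ends 1
pad 7 to align 8 for mtime
mtime at 8 (size 8, align 8) → ends 16
version at 16 (size 22, align 2) → ends 38
pad 2 to align 4 for n_entries
n_entries at 40 (size 4, align 4) → ends 44
pad 4 to align 8 for attrs
attrs at 48 (size 8, align 8) → ends 56
offset at 56 (size 8, align 8) → ends 64
signature at 64 (size 8, align 8) → ends 72
size at 72 (size 4, align 4) → ends 76
inode at 76 (size 1, align 1) → ends 77
pad 3 to align 4 for crc
crc at 80 (size 4, align 4) → ends 84
tail pad 4 to reach multiple of 8
total 88 bytes, alignment 8
array of 25: 25 × 88 = 2200

2200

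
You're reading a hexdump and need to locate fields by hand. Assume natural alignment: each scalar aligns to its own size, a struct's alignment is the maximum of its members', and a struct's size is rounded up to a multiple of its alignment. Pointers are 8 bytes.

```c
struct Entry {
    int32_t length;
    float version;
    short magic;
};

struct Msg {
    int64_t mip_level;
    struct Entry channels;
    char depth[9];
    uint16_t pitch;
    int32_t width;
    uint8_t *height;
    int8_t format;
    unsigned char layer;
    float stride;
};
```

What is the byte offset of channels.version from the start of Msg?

Entry: length at 0 (size 4, align 4) → ends 4; version at 4 (size 4, align 4) → ends 8; magic at 8 (size 2, align 2) → ends 10; tail pad 2 to reach multiple of 4; total 12 bytes, alignment 4
mip_level at 0 (size 8, align 8) → ends 8
channels at 8 (size 12, align 4) → ends 20
within Entry: version at 4
8 + 4 = 12

12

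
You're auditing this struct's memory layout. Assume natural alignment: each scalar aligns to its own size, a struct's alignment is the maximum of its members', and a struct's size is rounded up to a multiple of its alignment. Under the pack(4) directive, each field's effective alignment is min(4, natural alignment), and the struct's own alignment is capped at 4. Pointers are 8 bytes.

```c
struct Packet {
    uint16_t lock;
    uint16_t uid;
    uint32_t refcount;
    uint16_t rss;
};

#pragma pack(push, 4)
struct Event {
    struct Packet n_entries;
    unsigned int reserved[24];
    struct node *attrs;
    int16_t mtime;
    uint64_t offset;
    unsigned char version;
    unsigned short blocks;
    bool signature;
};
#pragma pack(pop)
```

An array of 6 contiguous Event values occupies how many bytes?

Packet: lock at 0 (size 2, align 2) → ends 2; uid at 2 (size 2, align 2) → ends 4; refcount at 4 (size 4, align 4) → ends 8; rss at 8 (size 2, align 2) → ends 10; tail pad 2 to reach multiple of 4; total 12 bytes, alignment 4
n_entries at 0 (size 12, align 4) → ends 12
reserved at 12 (size 96, align 4) → ends 108
attrs at 108 (size 8, align 4) → ends 116
mtime at 116 (size 2, align 2) → ends 118
pad 2 to align 4 for offset
offset at 120 (size 8, align 4) → ends 128
version at 128 (size 1, align 1) → ends 129
pad 1 to align 2 for blocks
blocks at 130 (size 2, align 2) → ends 132
signature at 132 (size 1, align 1) → ends 133
tail pad 3 to reach multiple of 4
total 136 bytes, alignment 4
array of 6: 6 × 136 = 816

816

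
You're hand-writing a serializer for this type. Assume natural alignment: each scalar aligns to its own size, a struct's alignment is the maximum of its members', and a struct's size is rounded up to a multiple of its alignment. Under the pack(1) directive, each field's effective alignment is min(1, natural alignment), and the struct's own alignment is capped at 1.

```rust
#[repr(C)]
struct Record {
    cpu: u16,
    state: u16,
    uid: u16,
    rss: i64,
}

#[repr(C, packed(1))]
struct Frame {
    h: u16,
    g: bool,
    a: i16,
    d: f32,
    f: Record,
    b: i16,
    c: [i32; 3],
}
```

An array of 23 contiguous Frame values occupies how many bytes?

Record: cpu at 0 (size 2, align 2) → ends 2; state at 2 (size 2, align 2) → ends 4; uid at 4 (size 2, align 2) → ends 6; pad 2 to align 8 for rss; rss at 8 (size 8, align 8) → ends 16; total 16 bytes, alignment 8
h at 0 (size 2, align 1) → ends 2
g at 2 (size 1, align 1) → ends 3
a at 3 (size 2, align 1) → ends 5
d at 5 (size 4, align 1) → ends 9
f at 9 (size 16, align 1) → ends 25
b at 25 (size 2, align 1) → ends 27
c at 27 (size 12, align 1) → ends 39
total 39 bytes, alignment 1
array of 23: 23 × 39 = 897

897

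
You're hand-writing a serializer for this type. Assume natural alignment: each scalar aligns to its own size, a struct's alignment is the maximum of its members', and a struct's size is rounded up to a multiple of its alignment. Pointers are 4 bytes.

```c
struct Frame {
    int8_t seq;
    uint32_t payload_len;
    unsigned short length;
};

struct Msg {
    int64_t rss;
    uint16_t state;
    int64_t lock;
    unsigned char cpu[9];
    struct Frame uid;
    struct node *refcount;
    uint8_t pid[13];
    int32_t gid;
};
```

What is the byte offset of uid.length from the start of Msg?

44

Frame: 0..1  seq  (1B, 1-aligned); 1..4  -- padding (3B); 4..8  payload_len  (4B, 4-aligned); 8..10  length  (2B, 2-aligned); 10..12  -- tail padding (2B); sizeof = 12, alignof = 4
0..8  rss  (8B, 8-aligned)
8..10  state  (2B, 2-aligned)
10..16  -- padding (6B)
16..24  lock  (8B, 8-aligned)
24..33  cpu  (9B, 1-aligned)
33..36  -- padding (3B)
36..48  uid  (12B, 4-aligned)
within Frame: length at 8
36 + 8 = 44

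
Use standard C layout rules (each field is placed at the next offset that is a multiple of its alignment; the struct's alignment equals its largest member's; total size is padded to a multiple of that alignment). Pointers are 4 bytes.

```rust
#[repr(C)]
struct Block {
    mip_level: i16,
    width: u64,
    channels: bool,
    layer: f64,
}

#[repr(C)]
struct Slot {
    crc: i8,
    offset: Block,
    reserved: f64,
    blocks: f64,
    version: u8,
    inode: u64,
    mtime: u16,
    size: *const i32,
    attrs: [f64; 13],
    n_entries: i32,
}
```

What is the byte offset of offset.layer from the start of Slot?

Block: 0..2  mip_level  (2B, 2-aligned); 2..8  -- padding (6B); 8..16  width  (8B, 8-aligned); 16..17  channels  (1B, 1-aligned); 17..24  -- padding (7B); 24..32  layer  (8B, 8-aligned); sizeof = 32, alignof = 8
0..1  crc  (1B, 1-aligned)
1..8  -- padding (7B)
8..40  offset  (32B, 8-aligned)
within Block: layer at 24
8 + 24 = 32

32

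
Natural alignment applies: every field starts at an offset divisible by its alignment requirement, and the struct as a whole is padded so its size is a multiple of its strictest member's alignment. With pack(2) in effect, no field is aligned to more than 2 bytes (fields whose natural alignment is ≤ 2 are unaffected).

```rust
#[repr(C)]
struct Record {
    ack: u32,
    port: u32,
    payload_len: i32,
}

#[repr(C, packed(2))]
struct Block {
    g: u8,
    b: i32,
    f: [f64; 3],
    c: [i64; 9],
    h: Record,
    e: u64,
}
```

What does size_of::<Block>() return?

122 bytes

Record: @0: ack [4B, align 4] → 4; @4: port [4B, align 4] → 8; @8: payload_len [4B, align 4] → 12; size 12, align 4
@0: g [1B, align 1] → 1
+1 pad (align 2)
@2: b [4B, align 2] → 6
@6: f [24B, align 2] → 30
@30: c [72B, align 2] → 102
@102: h [12B, align 2] → 114
@114: e [8B, align 2] → 122
size 122, align 2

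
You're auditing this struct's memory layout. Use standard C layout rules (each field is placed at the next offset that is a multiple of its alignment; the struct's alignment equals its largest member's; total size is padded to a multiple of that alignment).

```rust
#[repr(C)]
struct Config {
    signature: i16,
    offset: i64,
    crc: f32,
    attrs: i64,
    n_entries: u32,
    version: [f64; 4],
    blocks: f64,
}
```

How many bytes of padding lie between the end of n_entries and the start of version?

4

signature at 0 (size 2, align 2) → ends 2
pad 6 to align 8 for offset
offset at 8 (size 8, align 8) → ends 16
crc at 16 (size 4, align 4) → ends 20
pad 4 to align 8 for attrs
attrs at 24 (size 8, align 8) → ends 32
n_entries at 32 (size 4, align 4) → ends 36
pad 4 to align 8 for version
version at 40 (size 32, align 8) → ends 72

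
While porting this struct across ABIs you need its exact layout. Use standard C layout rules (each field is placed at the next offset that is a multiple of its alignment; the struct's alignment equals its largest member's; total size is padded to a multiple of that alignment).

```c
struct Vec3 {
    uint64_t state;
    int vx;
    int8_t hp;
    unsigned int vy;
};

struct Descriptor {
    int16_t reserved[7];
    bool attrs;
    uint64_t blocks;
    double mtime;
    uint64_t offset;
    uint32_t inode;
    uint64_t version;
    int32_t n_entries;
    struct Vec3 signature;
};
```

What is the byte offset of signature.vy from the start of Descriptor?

80

Vec3: @0: state [8B, align 8] → 8; @8: vx [4B, align 4] → 12; @12: hp [1B, align 1] → 13; +3 pad (align 4); @16: vy [4B, align 4] → 20; +4 tail pad (align 8); size 24, align 8
@0: reserved [14B, align 2] → 14
@14: attrs [1B, align 1] → 15
+1 pad (align 8)
@16: blocks [8B, align 8] → 24
@24: mtime [8B, align 8] → 32
@32: offset [8B, align 8] → 40
@40: inode [4B, align 4] → 44
+4 pad (align 8)
@48: version [8B, align 8] → 56
@56: n_entries [4B, align 4] → 60
+4 pad (align 8)
@64: signature [24B, align 8] → 88
within Vec3: vy at 16
64 + 16 = 80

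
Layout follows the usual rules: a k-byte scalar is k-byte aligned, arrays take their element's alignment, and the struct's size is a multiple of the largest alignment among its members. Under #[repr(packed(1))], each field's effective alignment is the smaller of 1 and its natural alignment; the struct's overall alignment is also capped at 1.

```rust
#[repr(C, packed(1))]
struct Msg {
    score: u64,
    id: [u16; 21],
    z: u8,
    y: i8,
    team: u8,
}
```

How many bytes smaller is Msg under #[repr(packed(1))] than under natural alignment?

natural layout:
  0..8  score  (8B, 8-aligned)
  8..50  id  (42B, 2-aligned)
  50..51  z  (1B, 1-aligned)
  51..52  y  (1B, 1-aligned)
  52..53  team  (1B, 1-aligned)
  53..56  -- tail padding (3B)
  sizeof = 56, alignof = 8
packed(1) layout:
  0..8  score  (8B, 1-aligned)
  8..50  id  (42B, 1-aligned)
  50..51  z  (1B, 1-aligned)
  51..52  y  (1B, 1-aligned)
  52..53  team  (1B, 1-aligned)
  sizeof = 53, alignof = 1
56 − 53 = 3

3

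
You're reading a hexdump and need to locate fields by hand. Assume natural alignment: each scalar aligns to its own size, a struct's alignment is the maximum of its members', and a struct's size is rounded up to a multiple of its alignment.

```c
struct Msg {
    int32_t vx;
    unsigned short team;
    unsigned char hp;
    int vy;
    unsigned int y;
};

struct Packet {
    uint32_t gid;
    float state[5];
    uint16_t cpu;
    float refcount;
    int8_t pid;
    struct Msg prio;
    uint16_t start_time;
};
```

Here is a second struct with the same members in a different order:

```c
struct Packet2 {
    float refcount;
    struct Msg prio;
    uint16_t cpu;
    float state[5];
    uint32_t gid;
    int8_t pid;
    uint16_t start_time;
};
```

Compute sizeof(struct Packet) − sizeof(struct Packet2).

4

Msg: 0..4  vx  (4B, 4-aligned); 4..6  team  (2B, 2-aligned); 6..7  hp  (1B, 1-aligned); 7..8  -- padding (1B); 8..12  vy  (4B, 4-aligned); 12..16  y  (4B, 4-aligned); sizeof = 16, alignof = 4
0..4  gid  (4B, 4-aligned)
4..24  state  (20B, 4-aligned)
24..26  cpu  (2B, 2-aligned)
26..28  -- padding (2B)
28..32  refcount  (4B, 4-aligned)
32..33  pid  (1B, 1-aligned)
33..36  -- padding (3B)
36..52  prio  (16B, 4-aligned)
52..54  start_time  (2B, 2-aligned)
54..56  -- tail padding (2B)
sizeof = 56, alignof = 4
— Packet2 —
0..4  refcount  (4B, 4-aligned)
4..20  prio  (16B, 4-aligned)
20..22  cpu  (2B, 2-aligned)
22..24  -- padding (2B)
24..44  state  (20B, 4-aligned)
44..48  gid  (4B, 4-aligned)
48..49  pid  (1B, 1-aligned)
49..50  -- padding (1B)
50..52  start_time  (2B, 2-aligned)
sizeof = 52, alignof = 4
56 − 52 = 4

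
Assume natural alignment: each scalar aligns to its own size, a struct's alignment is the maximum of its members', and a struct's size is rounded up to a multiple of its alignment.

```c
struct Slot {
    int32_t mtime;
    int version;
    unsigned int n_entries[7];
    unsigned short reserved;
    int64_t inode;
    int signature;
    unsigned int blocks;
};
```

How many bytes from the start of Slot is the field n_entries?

8

mtime at 0 (size 4, align 4) → ends 4
version at 4 (size 4, align 4) → ends 8
n_entries at 8 (size 28, align 4) → ends 36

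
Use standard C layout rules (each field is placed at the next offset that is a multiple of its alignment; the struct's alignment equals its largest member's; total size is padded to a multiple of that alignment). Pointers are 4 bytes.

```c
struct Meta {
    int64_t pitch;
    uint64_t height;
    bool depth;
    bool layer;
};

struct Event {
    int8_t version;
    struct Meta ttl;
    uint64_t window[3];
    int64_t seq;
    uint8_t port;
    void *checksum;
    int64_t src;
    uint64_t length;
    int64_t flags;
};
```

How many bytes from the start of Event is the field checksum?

68

Meta: @0: pitch [8B, align 8] → 8; @8: height [8B, align 8] → 16; @16: depth [1B, align 1] → 17; @17: layer [1B, align 1] → 18; +6 tail pad (align 8); size 24, align 8
@0: version [1B, align 1] → 1
+7 pad (align 8)
@8: ttl [24B, align 8] → 32
@32: window [24B, align 8] → 56
@56: seq [8B, align 8] → 64
@64: port [1B, align 1] → 65
+3 pad (align 4)
@68: checksum [4B, align 4] → 72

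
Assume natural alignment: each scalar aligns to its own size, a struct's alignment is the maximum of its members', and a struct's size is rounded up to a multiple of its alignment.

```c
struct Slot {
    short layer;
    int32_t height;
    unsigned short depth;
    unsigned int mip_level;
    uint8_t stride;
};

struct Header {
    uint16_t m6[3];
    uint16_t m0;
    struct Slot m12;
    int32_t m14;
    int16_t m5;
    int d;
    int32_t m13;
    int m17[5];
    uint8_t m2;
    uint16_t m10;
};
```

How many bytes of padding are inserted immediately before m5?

Slot: 0..2  layer  (2B, 2-aligned); 2..4  -- padding (2B); 4..8  height  (4B, 4-aligned); 8..10  depth  (2B, 2-aligned); 10..12  -- padding (2B); 12..16  mip_level  (4B, 4-aligned); 16..17  stride  (1B, 1-aligned); 17..20  -- tail padding (3B); sizeof = 20, alignof = 4
0..6  m6  (6B, 2-aligned)
6..8  m0  (2B, 2-aligned)
8..28  m12  (20B, 4-aligned)
28..32  m14  (4B, 4-aligned)
32..34  m5  (2B, 2-aligned)

0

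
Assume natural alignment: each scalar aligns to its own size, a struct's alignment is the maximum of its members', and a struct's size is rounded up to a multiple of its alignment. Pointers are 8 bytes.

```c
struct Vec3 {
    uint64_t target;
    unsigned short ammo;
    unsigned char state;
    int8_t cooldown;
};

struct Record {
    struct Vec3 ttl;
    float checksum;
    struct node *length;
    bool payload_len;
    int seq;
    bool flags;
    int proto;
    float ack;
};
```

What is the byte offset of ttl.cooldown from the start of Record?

Vec3: 0..8  target  (8B, 8-aligned); 8..10  ammo  (2B, 2-aligned); 10..11  state  (1B, 1-aligned); 11..12  cooldown  (1B, 1-aligned); 12..16  -- tail padding (4B); sizeof = 16, alignof = 8
0..16  ttl  (16B, 8-aligned)
within Vec3: cooldown at 11
0 + 11 = 11

11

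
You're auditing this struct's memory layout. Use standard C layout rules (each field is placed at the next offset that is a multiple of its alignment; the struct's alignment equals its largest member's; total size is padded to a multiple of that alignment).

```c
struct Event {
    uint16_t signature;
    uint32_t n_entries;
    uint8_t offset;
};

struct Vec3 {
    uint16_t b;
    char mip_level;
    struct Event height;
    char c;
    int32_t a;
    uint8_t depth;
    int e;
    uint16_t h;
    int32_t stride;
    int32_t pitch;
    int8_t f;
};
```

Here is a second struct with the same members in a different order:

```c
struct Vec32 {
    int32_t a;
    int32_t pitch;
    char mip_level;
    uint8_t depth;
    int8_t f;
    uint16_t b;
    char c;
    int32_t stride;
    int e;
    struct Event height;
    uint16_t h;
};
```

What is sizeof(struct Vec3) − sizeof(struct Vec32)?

Event: 0..2  signature  (2B, 2-aligned); 2..4  -- padding (2B); 4..8  n_entries  (4B, 4-aligned); 8..9  offset  (1B, 1-aligned); 9..12  -- tail padding (3B); sizeof = 12, alignof = 4
0..2  b  (2B, 2-aligned)
2..3  mip_level  (1B, 1-aligned)
3..4  -- padding (1B)
4..16  height  (12B, 4-aligned)
16..17  c  (1B, 1-aligned)
17..20  -- padding (3B)
20..24  a  (4B, 4-aligned)
24..25  depth  (1B, 1-aligned)
25..28  -- padding (3B)
28..32  e  (4B, 4-aligned)
32..34  h  (2B, 2-aligned)
34..36  -- padding (2B)
36..40  stride  (4B, 4-aligned)
40..44  pitch  (4B, 4-aligned)
44..45  f  (1B, 1-aligned)
45..48  -- tail padding (3B)
sizeof = 48, alignof = 4
— Vec32 —
0..4  a  (4B, 4-aligned)
4..8  pitch  (4B, 4-aligned)
8..9  mip_level  (1B, 1-aligned)
9..10  depth  (1B, 1-aligned)
10..11  f  (1B, 1-aligned)
11..12  -- padding (1B)
12..14  b  (2B, 2-aligned)
14..15  c  (1B, 1-aligned)
15..16  -- padding (1B)
16..20  stride  (4B, 4-aligned)
20..24  e  (4B, 4-aligned)
24..36  height  (12B, 4-aligned)
36..38  h  (2B, 2-aligned)
38..40  -- tail padding (2B)
sizeof = 40, alignof = 4
48 − 40 = 8

8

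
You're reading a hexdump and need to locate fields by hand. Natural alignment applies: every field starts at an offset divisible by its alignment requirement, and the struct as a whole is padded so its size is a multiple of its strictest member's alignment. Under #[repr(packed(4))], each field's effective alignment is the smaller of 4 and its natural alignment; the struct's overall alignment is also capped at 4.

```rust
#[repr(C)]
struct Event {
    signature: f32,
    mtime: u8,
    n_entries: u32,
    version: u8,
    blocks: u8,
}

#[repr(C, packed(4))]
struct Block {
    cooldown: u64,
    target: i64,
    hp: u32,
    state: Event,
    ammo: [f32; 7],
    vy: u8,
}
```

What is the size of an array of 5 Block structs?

Event: signature at 0 (size 4, align 4) → ends 4; mtime at 4 (size 1, align 1) → ends 5; pad 3 to align 4 for n_entries; n_entries at 8 (size 4, align 4) → ends 12; version at 12 (size 1, align 1) → ends 13; blocks at 13 (size 1, align 1) → ends 14; tail pad 2 to reach multiple of 4; total 16 bytes, alignment 4
cooldown at 0 (size 8, align 4) → ends 8
target at 8 (size 8, align 4) → ends 16
hp at 16 (size 4, align 4) → ends 20
state at 20 (size 16, align 4) → ends 36
ammo at 36 (size 28, align 4) → ends 64
vy at 64 (size 1, align 1) → ends 65
tail pad 3 to reach multiple of 4
total 68 bytes, alignment 4
array of 5: 5 × 68 = 340

340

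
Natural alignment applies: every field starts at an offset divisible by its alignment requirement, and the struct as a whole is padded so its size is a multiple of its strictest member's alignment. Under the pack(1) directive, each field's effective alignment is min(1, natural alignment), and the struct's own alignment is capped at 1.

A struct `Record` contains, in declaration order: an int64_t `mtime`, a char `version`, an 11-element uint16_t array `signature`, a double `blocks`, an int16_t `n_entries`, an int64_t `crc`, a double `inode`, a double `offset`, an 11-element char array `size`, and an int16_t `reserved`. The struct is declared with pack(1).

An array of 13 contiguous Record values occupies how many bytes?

1014

mtime at 0 (size 8, align 1) → ends 8
version at 8 (size 1, align 1) → ends 9
signature at 9 (size 22, align 1) → ends 31
blocks at 31 (size 8, align 1) → ends 39
n_entries at 39 (size 2, align 1) → ends 41
crc at 41 (size 8, align 1) → ends 49
inode at 49 (size 8, align 1) → ends 57
offset at 57 (size 8, align 1) → ends 65
size at 65 (size 11, align 1) → ends 76
reserved at 76 (size 2, align 1) → ends 78
total 78 bytes, alignment 1
array of 13: 13 × 78 = 1014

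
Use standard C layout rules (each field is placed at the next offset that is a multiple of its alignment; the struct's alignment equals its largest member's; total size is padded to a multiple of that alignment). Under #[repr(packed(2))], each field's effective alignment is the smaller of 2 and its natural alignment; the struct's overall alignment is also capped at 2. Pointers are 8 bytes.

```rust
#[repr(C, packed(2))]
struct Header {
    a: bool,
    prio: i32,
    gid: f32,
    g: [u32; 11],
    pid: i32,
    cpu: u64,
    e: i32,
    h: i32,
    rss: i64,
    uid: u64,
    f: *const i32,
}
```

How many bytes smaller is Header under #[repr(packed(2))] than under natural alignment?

6

natural layout:
  a at 0 (size 1, align 1) → ends 1
  pad 3 to align 4 for prio
  prio at 4 (size 4, align 4) → ends 8
  gid at 8 (size 4, align 4) → ends 12
  g at 12 (size 44, align 4) → ends 56
  pid at 56 (size 4, align 4) → ends 60
  pad 4 to align 8 for cpu
  cpu at 64 (size 8, align 8) → ends 72
  e at 72 (size 4, align 4) → ends 76
  h at 76 (size 4, align 4) → ends 80
  rss at 80 (size 8, align 8) → ends 88
  uid at 88 (size 8, align 8) → ends 96
  f at 96 (size 8, align 8) → ends 104
  total 104 bytes, alignment 8
packed(2) layout:
  a at 0 (size 1, align 1) → ends 1
  pad 1 to align 2 for prio
  prio at 2 (size 4, align 2) → ends 6
  gid at 6 (size 4, align 2) → ends 10
  g at 10 (size 44, align 2) → ends 54
  pid at 54 (size 4, align 2) → ends 58
  cpu at 58 (size 8, align 2) → ends 66
  e at 66 (size 4, align 2) → ends 70
  h at 70 (size 4, align 2) → ends 74
  rss at 74 (size 8, align 2) → ends 82
  uid at 82 (size 8, align 2) → ends 90
  f at 90 (size 8, align 2) → ends 98
  total 98 bytes, alignment 2
104 − 98 = 6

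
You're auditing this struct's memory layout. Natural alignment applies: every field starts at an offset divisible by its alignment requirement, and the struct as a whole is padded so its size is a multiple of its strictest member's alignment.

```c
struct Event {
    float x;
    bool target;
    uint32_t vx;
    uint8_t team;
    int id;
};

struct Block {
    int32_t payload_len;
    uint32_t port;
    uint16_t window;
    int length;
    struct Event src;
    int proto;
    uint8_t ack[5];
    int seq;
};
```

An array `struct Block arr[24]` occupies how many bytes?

1248

Event: 0..4  x  (4B, 4-aligned); 4..5  target  (1B, 1-aligned); 5..8  -- padding (3B); 8..12  vx  (4B, 4-aligned); 12..13  team  (1B, 1-aligned); 13..16  -- padding (3B); 16..20  id  (4B, 4-aligned); sizeof = 20, alignof = 4
0..4  payload_len  (4B, 4-aligned)
4..8  port  (4B, 4-aligned)
8..10  window  (2B, 2-aligned)
10..12  -- padding (2B)
12..16  length  (4B, 4-aligned)
16..36  src  (20B, 4-aligned)
36..40  proto  (4B, 4-aligned)
40..45  ack  (5B, 1-aligned)
45..48  -- padding (3B)
48..52  seq  (4B, 4-aligned)
sizeof = 52, alignof = 4
array of 24: 24 × 52 = 1248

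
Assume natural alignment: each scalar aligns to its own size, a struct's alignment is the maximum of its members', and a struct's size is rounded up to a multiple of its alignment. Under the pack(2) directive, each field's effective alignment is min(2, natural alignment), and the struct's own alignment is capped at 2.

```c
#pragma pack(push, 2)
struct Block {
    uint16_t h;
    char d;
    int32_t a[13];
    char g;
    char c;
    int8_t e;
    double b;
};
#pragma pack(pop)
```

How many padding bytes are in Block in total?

@0: h [2B, align 2] → 2
@2: d [1B, align 1] → 3
+1 pad (align 2)
@4: a [52B, align 2] → 56
@56: g [1B, align 1] → 57
@57: c [1B, align 1] → 58
@58: e [1B, align 1] → 59
+1 pad (align 2)
@60: b [8B, align 2] → 68
size 68, align 2
data bytes 66, size 68 → padding 2

2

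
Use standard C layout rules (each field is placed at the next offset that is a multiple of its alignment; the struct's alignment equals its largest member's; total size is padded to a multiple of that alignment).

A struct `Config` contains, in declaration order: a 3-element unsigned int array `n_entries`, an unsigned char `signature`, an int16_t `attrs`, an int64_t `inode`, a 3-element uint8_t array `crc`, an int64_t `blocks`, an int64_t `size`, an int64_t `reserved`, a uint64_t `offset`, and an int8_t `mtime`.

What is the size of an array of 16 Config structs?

n_entries at 0 (size 12, align 4) → ends 12
signature at 12 (size 1, align 1) → ends 13
pad 1 to align 2 for attrs
attrs at 14 (size 2, align 2) → ends 16
inode at 16 (size 8, align 8) → ends 24
crc at 24 (size 3, align 1) → ends 27
pad 5 to align 8 for blocks
blocks at 32 (size 8, align 8) → ends 40
size at 40 (size 8, align 8) → ends 48
reserved at 48 (size 8, align 8) → ends 56
offset at 56 (size 8, align 8) → ends 64
mtime at 64 (size 1, align 1) → ends 65
tail pad 7 to reach multiple of 8
total 72 bytes, alignment 8
array of 16: 16 × 72 = 1152

1152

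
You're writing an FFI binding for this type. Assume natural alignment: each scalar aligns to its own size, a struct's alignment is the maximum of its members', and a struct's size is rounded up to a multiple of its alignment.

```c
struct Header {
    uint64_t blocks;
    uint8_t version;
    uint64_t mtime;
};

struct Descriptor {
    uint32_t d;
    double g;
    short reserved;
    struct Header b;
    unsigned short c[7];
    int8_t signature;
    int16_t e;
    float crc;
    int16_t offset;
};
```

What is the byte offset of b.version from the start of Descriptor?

Header: @0: blocks [8B, align 8] → 8; @8: version [1B, align 1] → 9; +7 pad (align 8); @16: mtime [8B, align 8] → 24; size 24, align 8
@0: d [4B, align 4] → 4
+4 pad (align 8)
@8: g [8B, align 8] → 16
@16: reserved [2B, align 2] → 18
+6 pad (align 8)
@24: b [24B, align 8] → 48
within Header: version at 8
24 + 8 = 32

32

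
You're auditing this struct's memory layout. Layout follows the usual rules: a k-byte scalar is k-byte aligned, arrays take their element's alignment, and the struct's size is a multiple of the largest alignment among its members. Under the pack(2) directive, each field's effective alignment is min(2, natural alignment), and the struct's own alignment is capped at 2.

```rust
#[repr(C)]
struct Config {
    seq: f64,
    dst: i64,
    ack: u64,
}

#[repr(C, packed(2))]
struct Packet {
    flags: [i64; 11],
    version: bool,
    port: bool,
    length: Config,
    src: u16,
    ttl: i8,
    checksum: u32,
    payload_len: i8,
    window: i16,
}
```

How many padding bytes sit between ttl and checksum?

Config: seq at 0 (size 8, align 8) → ends 8; dst at 8 (size 8, align 8) → ends 16; ack at 16 (size 8, align 8) → ends 24; total 24 bytes, alignment 8
flags at 0 (size 88, align 2) → ends 88
version at 88 (size 1, align 1) → ends 89
port at 89 (size 1, align 1) → ends 90
length at 90 (size 24, align 2) → ends 114
src at 114 (size 2, align 2) → ends 116
ttl at 116 (size 1, align 1) → ends 117
pad 1 to align 2 for checksum
checksum at 118 (size 4, align 2) → ends 122

1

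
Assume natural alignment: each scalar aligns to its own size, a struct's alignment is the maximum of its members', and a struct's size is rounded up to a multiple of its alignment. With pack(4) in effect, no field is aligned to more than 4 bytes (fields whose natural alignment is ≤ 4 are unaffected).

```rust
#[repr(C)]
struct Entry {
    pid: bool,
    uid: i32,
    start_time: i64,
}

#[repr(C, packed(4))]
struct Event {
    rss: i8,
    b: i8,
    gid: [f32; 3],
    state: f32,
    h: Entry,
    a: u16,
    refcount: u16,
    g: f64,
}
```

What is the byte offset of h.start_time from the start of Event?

Entry: pid at 0 (size 1, align 1) → ends 1; pad 3 to align 4 for uid; uid at 4 (size 4, align 4) → ends 8; start_time at 8 (size 8, align 8) → ends 16; total 16 bytes, alignment 8
rss at 0 (size 1, align 1) → ends 1
b at 1 (size 1, align 1) → ends 2
pad 2 to align 4 for gid
gid at 4 (size 12, align 4) → ends 16
state at 16 (size 4, align 4) → ends 20
h at 20 (size 16, align 4) → ends 36
within Entry: start_time at 8
20 + 8 = 28

28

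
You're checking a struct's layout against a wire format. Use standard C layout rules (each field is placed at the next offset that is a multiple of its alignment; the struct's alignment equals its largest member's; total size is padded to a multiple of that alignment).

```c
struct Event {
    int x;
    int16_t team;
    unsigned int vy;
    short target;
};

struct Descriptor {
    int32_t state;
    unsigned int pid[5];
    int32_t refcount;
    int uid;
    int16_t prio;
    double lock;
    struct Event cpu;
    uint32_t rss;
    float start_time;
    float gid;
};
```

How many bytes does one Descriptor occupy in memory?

Event: x at 0 (size 4, align 4) → ends 4; team at 4 (size 2, align 2) → ends 6; pad 2 to align 4 for vy; vy at 8 (size 4, align 4) → ends 12; target at 12 (size 2, align 2) → ends 14; tail pad 2 to reach multiple of 4; total 16 bytes, alignment 4
state at 0 (size 4, align 4) → ends 4
pid at 4 (size 20, align 4) → ends 24
refcount at 24 (size 4, align 4) → ends 28
uid at 28 (size 4, align 4) → ends 32
prio at 32 (size 2, align 2) → ends 34
pad 6 to align 8 for lock
lock at 40 (size 8, align 8) → ends 48
cpu at 48 (size 16, align 4) → ends 64
rss at 64 (size 4, align 4) → ends 68
start_time at 68 (size 4, align 4) → ends 72
gid at 72 (size 4, align 4) → ends 76
tail pad 4 to reach multiple of 8
total 80 bytes, alignment 8

80 bytes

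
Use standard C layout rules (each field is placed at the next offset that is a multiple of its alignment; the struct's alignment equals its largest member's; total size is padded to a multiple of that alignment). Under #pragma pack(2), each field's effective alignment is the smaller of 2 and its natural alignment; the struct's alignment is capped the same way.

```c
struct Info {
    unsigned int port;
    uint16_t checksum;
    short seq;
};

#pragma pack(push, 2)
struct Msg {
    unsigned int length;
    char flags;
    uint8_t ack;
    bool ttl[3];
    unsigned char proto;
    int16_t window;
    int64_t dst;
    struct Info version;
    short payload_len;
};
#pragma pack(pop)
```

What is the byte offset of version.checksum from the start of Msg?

24

Info: port at 0 (size 4, align 4) → ends 4; checksum at 4 (size 2, align 2) → ends 6; seq at 6 (size 2, align 2) → ends 8; total 8 bytes, alignment 4
length at 0 (size 4, align 2) → ends 4
flags at 4 (size 1, align 1) → ends 5
ack at 5 (size 1, align 1) → ends 6
ttl at 6 (size 3, align 1) → ends 9
proto at 9 (size 1, align 1) → ends 10
window at 10 (size 2, align 2) → ends 12
dst at 12 (size 8, align 2) → ends 20
version at 20 (size 8, align 2) → ends 28
within Info: checksum at 4
20 + 4 = 24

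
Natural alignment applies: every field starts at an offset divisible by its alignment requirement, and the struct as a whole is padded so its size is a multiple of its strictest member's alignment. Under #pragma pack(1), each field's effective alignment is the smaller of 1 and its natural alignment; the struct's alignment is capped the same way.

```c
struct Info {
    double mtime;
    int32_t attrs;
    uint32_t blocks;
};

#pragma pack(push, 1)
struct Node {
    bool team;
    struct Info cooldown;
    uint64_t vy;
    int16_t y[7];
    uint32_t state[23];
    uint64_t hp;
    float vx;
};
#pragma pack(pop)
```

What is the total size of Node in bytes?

143

Info: @0: mtime [8B, align 8] → 8; @8: attrs [4B, align 4] → 12; @12: blocks [4B, align 4] → 16; size 16, align 8
@0: team [1B, align 1] → 1
@1: cooldown [16B, align 1] → 17
@17: vy [8B, align 1] → 25
@25: y [14B, align 1] → 39
@39: state [92B, align 1] → 131
@131: hp [8B, align 1] → 139
@139: vx [4B, align 1] → 143
size 143, align 1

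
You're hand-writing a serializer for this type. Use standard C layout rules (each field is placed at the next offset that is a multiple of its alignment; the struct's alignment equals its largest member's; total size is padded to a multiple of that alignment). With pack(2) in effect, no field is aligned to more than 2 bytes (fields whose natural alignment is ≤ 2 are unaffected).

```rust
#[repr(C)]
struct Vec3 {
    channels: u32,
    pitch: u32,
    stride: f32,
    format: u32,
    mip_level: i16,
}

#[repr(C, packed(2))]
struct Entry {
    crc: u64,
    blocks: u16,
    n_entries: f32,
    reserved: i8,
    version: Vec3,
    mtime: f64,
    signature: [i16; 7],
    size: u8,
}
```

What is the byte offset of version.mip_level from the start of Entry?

Vec3: channels at 0 (size 4, align 4) → ends 4; pitch at 4 (size 4, align 4) → ends 8; stride at 8 (size 4, align 4) → ends 12; format at 12 (size 4, align 4) → ends 16; mip_level at 16 (size 2, align 2) → ends 18; tail pad 2 to reach multiple of 4; total 20 bytes, alignment 4
crc at 0 (size 8, align 2) → ends 8
blocks at 8 (size 2, align 2) → ends 10
n_entries at 10 (size 4, align 2) → ends 14
reserved at 14 (size 1, align 1) → ends 15
pad 1 to align 2 for version
version at 16 (size 20, align 2) → ends 36
within Vec3: mip_level at 16
16 + 16 = 32

32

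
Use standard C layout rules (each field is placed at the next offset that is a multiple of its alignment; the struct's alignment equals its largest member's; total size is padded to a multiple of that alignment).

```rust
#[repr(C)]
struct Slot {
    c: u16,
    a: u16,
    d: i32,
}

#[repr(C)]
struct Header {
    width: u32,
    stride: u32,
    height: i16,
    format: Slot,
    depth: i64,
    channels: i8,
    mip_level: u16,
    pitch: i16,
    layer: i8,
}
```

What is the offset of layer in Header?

38

Slot: 0..2  c  (2B, 2-aligned); 2..4  a  (2B, 2-aligned); 4..8  d  (4B, 4-aligned); sizeof = 8, alignof = 4
0..4  width  (4B, 4-aligned)
4..8  stride  (4B, 4-aligned)
8..10  height  (2B, 2-aligned)
10..12  -- padding (2B)
12..20  format  (8B, 4-aligned)
20..24  -- padding (4B)
24..32  depth  (8B, 8-aligned)
32..33  channels  (1B, 1-aligned)
33..34  -- padding (1B)
34..36  mip_level  (2B, 2-aligned)
36..38  pitch  (2B, 2-aligned)
38..39  layer  (1B, 1-aligned)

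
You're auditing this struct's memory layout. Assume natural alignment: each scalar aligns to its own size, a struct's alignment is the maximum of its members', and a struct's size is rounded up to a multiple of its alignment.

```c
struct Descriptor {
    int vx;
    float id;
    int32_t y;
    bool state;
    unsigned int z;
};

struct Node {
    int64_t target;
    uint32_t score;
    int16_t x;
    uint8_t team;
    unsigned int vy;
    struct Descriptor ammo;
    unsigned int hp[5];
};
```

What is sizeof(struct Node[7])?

448

Descriptor: 0..4  vx  (4B, 4-aligned); 4..8  id  (4B, 4-aligned); 8..12  y  (4B, 4-aligned); 12..13  state  (1B, 1-aligned); 13..16  -- padding (3B); 16..20  z  (4B, 4-aligned); sizeof = 20, alignof = 4
0..8  target  (8B, 8-aligned)
8..12  score  (4B, 4-aligned)
12..14  x  (2B, 2-aligned)
14..15  team  (1B, 1-aligned)
15..16  -- padding (1B)
16..20  vy  (4B, 4-aligned)
20..40  ammo  (20B, 4-aligned)
40..60  hp  (20B, 4-aligned)
60..64  -- tail padding (4B)
sizeof = 64, alignof = 8
array of 7: 7 × 64 = 448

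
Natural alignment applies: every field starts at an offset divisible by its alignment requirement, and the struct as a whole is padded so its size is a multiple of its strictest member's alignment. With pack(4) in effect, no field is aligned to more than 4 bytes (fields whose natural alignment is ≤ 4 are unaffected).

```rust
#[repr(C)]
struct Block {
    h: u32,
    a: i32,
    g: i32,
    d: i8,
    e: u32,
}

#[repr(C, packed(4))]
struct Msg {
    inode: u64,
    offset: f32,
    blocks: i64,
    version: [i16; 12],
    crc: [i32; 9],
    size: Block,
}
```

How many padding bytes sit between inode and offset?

0

Block: @0: h [4B, align 4] → 4; @4: a [4B, align 4] → 8; @8: g [4B, align 4] → 12; @12: d [1B, align 1] → 13; +3 pad (align 4); @16: e [4B, align 4] → 20; size 20, align 4
@0: inode [8B, align 4] → 8
@8: offset [4B, align 4] → 12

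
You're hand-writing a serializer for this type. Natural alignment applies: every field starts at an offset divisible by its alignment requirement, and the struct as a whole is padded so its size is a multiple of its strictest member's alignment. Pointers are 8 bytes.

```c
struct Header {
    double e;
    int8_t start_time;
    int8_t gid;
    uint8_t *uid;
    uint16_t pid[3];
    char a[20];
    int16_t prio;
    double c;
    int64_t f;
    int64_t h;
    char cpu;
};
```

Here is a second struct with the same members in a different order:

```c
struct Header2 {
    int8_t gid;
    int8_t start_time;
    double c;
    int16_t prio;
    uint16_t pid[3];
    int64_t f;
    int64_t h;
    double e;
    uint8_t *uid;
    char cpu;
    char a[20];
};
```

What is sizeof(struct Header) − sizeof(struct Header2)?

8

e at 0 (size 8, align 8) → ends 8
start_time at 8 (size 1, align 1) → ends 9
gid at 9 (size 1, align 1) → ends 10
pad 6 to align 8 for uid
uid at 16 (size 8, align 8) → ends 24
pid at 24 (size 6, align 2) → ends 30
a at 30 (size 20, align 1) → ends 50
prio at 50 (size 2, align 2) → ends 52
pad 4 to align 8 for c
c at 56 (size 8, align 8) → ends 64
f at 64 (size 8, align 8) → ends 72
h at 72 (size 8, align 8) → ends 80
cpu at 80 (size 1, align 1) → ends 81
tail pad 7 to reach multiple of 8
total 88 bytes, alignment 8
— Header2 —
gid at 0 (size 1, align 1) → ends 1
start_time at 1 (size 1, align 1) → ends 2
pad 6 to align 8 for c
c at 8 (size 8, align 8) → ends 16
prio at 16 (size 2, align 2) → ends 18
pid at 18 (size 6, align 2) → ends 24
f at 24 (size 8, align 8) → ends 32
h at 32 (size 8, align 8) → ends 40
e at 40 (size 8, align 8) → ends 48
uid at 48 (size 8, align 8) → ends 56
cpu at 56 (size 1, align 1) → ends 57
a at 57 (size 20, align 1) → ends 77
tail pad 3 to reach multiple of 8
total 80 bytes, alignment 8
88 − 80 = 8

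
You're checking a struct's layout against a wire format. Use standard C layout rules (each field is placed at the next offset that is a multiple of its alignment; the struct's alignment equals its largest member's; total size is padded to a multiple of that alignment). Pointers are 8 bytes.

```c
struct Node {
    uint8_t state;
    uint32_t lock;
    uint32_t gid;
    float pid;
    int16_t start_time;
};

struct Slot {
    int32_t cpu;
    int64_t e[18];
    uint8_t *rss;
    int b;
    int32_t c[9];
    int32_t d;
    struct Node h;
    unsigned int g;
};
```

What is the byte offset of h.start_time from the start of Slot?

Node: 0..1  state  (1B, 1-aligned); 1..4  -- padding (3B); 4..8  lock  (4B, 4-aligned); 8..12  gid  (4B, 4-aligned); 12..16  pid  (4B, 4-aligned); 16..18  start_time  (2B, 2-aligned); 18..20  -- tail padding (2B); sizeof = 20, alignof = 4
0..4  cpu  (4B, 4-aligned)
4..8  -- padding (4B)
8..152  e  (144B, 8-aligned)
152..160  rss  (8B, 8-aligned)
160..164  b  (4B, 4-aligned)
164..200  c  (36B, 4-aligned)
200..204  d  (4B, 4-aligned)
204..224  h  (20B, 4-aligned)
within Node: start_time at 16
204 + 16 = 220

220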